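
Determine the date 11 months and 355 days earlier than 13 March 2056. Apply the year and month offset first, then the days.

Going back 11 months and 355 days from March 13, 2056: first the month/year part, then the days.
month 3 − 11 = -8, which is month 4 of year 2055 → April 2055.
Day 13 is valid in April, giving April 13, 2055.
Now subtract 355 days from April 13, 2055.
Going back 13 days from April 13, 2055 reaches the end of the previous month; 355 − 13 = 342 left.
March 2055 has 31 days: 342 − 31 = 311 left.
February 2055 has 28 days (2055 is not a leap year): 311 − 28 = 283 left.
January 2055 has 31 days: 283 − 31 = 252 left.
December 2054 has 31 days: 252 − 31 = 221 left.
November 2054 has 30 days: 221 − 30 = 191 left.
October 2054 has 31 days: 191 − 31 = 160 left.
September 2054 has 30 days: 160 − 30 = 130 left.
August 2054 has 31 days: 130 − 31 = 99 left.
July 2054 has 31 days: 99 − 31 = 68 left.
June 2054 has 30 days: 68 − 30 = 38 left.
May 2054 has 31 days: 38 − 31 = 7 left.
April 2054 has 30 days; 30 − 7 = 23 → April 23, 2054.

April 23, 2054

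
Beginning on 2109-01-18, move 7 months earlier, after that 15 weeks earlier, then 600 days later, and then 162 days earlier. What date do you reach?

May 17, 2109

Going back 7 months from January 18, 2109:
month 1 − 7 = -6, which is month 6 of year 2108 → June 2108.
Day 18 is valid in June, giving June 18, 2108.
Going back 15 weeks (= 105 days) from June 18, 2108:
Going back 18 days from June 18, 2108 reaches the end of the previous month; 105 − 18 = 87 left.
May 2108 has 31 days: 87 − 31 = 56 left.
April 2108 has 30 days: 56 − 30 = 26 left.
March 2108 has 31 days; 31 − 26 = 5 → March 5, 2108.
Advancing 600 days from March 5, 2108:
March has 31 days, so 31 − 5 = 26 days remain after March 5, 2108; 600 − 26 = 574 left.
April 2108 has 30 days: 574 − 30 = 544 left.
May 2108 has 31 days: 544 − 31 = 513 left.
June 2108 has 30 days: 513 − 30 = 483 left.
July 2108 has 31 days: 483 − 31 = 452 left.
August 2108 has 31 days: 452 − 31 = 421 left.
September 2108 has 30 days: 421 − 30 = 391 left.
October 2108 has 31 days: 391 − 31 = 360 left.
November 2108 has 30 days: 360 − 30 = 330 left.
December 2108 has 31 days: 330 − 31 = 299 left.
January 2109 has 31 days: 299 − 31 = 268 left.
February 2109 has 28 days (2109 is not a leap year): 268 − 28 = 240 left.
March 2109 has 31 days: 240 − 31 = 209 left.
April 2109 has 30 days: 209 − 30 = 179 left.
May 2109 has 31 days: 179 − 31 = 148 left.
June 2109 has 30 days: 148 − 30 = 118 left.
July 2109 has 31 days: 118 − 31 = 87 left.
August 2109 has 31 days: 87 − 31 = 56 left.
September 2109 has 30 days: 56 − 30 = 26 left.
26 days into October 2109 → October 26, 2109.
Going back 162 days from October 26, 2109:
Going back 26 days from October 26, 2109 reaches the end of the previous month; 162 − 26 = 136 left.
September 2109 has 30 days: 136 − 30 = 106 left.
August 2109 has 31 days: 106 − 31 = 75 left.
July 2109 has 31 days: 75 − 31 = 44 left.
June 2109 has 30 days: 44 − 30 = 14 left.
May 2109 has 31 days; 31 − 14 = 17 → May 17, 2109.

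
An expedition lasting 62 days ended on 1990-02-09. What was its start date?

Going back 62 days from February 9, 1990.
Going back 9 days from February 9, 1990 reaches the end of the previous month; 62 − 9 = 53 left.
January 1990 has 31 days: 53 − 31 = 22 left.
December 1989 has 31 days; 31 − 22 = 9 → December 9, 1989.

December 9, 1989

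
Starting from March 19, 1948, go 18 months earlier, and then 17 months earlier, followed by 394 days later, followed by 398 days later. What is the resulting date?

Going back 18 months from March 19, 1948:
month 3 − 18 = -15, which is month 9 of year 1946 → September 1946.
Day 19 is valid in September, giving September 19, 1946.
Subtracting 17 months from September 19, 1946:
month 9 − 17 = -8, which is month 4 of year 1945 → April 1945.
Day 19 is valid in April, giving April 19, 1945.
Advancing 394 days from April 19, 1945:
April has 30 days, so 30 − 19 = 11 days remain after April 19, 1945; 394 − 11 = 383 left.
May 1945 has 31 days: 383 − 31 = 352 left.
June 1945 has 30 days: 352 − 30 = 322 left.
July 1945 has 31 days: 322 − 31 = 291 left.
August 1945 has 31 days: 291 − 31 = 260 left.
September 1945 has 30 days: 260 − 30 = 230 left.
October 1945 has 31 days: 230 − 31 = 199 left.
November 1945 has 30 days: 199 − 30 = 169 left.
December 1945 has 31 days: 169 − 31 = 138 left.
January 1946 has 31 days: 138 − 31 = 107 left.
February 1946 has 28 days (1946 is not a leap year): 107 − 28 = 79 left.
March 1946 has 31 days: 79 − 31 = 48 left.
April 1946 has 30 days: 48 − 30 = 18 left.
18 days into May 1946 → May 18, 1946.
Advancing 398 days from May 18, 1946:
May has 31 days, so 31 − 18 = 13 days remain after May 18, 1946; 398 − 13 = 385 left.
June 1946 has 30 days: 385 − 30 = 355 left.
July 1946 has 31 days: 355 − 31 = 324 left.
August 1946 has 31 days: 324 − 31 = 293 left.
September 1946 has 30 days: 293 − 30 = 263 left.
October 1946 has 31 days: 263 − 31 = 232 left.
November 1946 has 30 days: 232 − 30 = 202 left.
December 1946 has 31 days: 202 − 31 = 171 left.
January 1947 has 31 days: 171 − 31 = 140 left.
February 1947 has 28 days (1947 is not a leap year): 140 − 28 = 112 left.
March 1947 has 31 days: 112 − 31 = 81 left.
April 1947 has 30 days: 81 − 30 = 51 left.
May 1947 has 31 days: 51 − 31 = 20 left.
20 days into June 1947 → June 20, 1947.

June 20, 1947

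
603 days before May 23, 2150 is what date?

Counting back 603 days from May 23, 2150.
Going back 23 days from May 23, 2150 reaches the end of the previous month; 603 − 23 = 580 left.
April 2150 has 30 days: 580 − 30 = 550 left.
March 2150 has 31 days: 550 − 31 = 519 left.
February 2150 has 28 days (2150 is not a leap year): 519 − 28 = 491 left.
January 2150 has 31 days: 491 − 31 = 460 left.
December 2149 has 31 days: 460 − 31 = 429 left.
November 2149 has 30 days: 429 − 30 = 399 left.
October 2149 has 31 days: 399 − 31 = 368 left.
September 2149 has 30 days: 368 − 30 = 338 left.
August 2149 has 31 days: 338 − 31 = 307 left.
July 2149 has 31 days: 307 − 31 = 276 left.
June 2149 has 30 days: 276 − 30 = 246 left.
May 2149 has 31 days: 246 − 31 = 215 left.
April 2149 has 30 days: 215 − 30 = 185 left.
March 2149 has 31 days: 185 − 31 = 154 left.
February 2149 has 28 days (2149 is not a leap year): 154 − 28 = 126 left.
January 2149 has 31 days: 126 − 31 = 95 left.
December 2148 has 31 days: 95 − 31 = 64 left.
November 2148 has 30 days: 64 − 30 = 34 left.
October 2148 has 31 days: 34 − 31 = 3 left.
September 2148 has 30 days; 30 − 3 = 27 → September 27, 2148.

September 27, 2148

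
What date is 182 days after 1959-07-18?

Advancing 182 days from July 18, 1959.
July has 31 days, so 31 − 18 = 13 days remain after July 18, 1959; 182 − 13 = 169 left.
August 1959 has 31 days: 169 − 31 = 138 left.
September 1959 has 30 days: 138 − 30 = 108 left.
October 1959 has 31 days: 108 − 31 = 77 left.
November 1959 has 30 days: 77 − 30 = 47 left.
December 1959 has 31 days: 47 − 31 = 16 left.
16 days into January 1960 → January 16, 1960.

January 16, 1960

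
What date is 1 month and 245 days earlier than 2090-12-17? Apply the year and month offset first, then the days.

March 17, 2090

Going back 1 month and 245 days from December 17, 2090: first the month/year part, then the days.
month 12 − 1 = 11 → November 2090.
Day 17 is valid in November, giving November 17, 2090.
Now subtract 245 days from November 17, 2090.
Going back 17 days from November 17, 2090 reaches the end of the previous month; 245 − 17 = 228 left.
October 2090 has 31 days: 228 − 31 = 197 left.
September 2090 has 30 days: 197 − 30 = 167 left.
August 2090 has 31 days: 167 − 31 = 136 left.
July 2090 has 31 days: 136 − 31 = 105 left.
June 2090 has 30 days: 105 − 30 = 75 left.
May 2090 has 31 days: 75 − 31 = 44 left.
April 2090 has 30 days: 44 − 30 = 14 left.
March 2090 has 31 days; 31 − 14 = 17 → March 17, 2090.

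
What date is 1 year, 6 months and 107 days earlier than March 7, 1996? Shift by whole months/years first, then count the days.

May 23, 1994

Going back 1 year, 6 months and 107 days from March 7, 1996: first the month/year part, then the days.
-1 year → 1995; month 3 − 6 = -3, which is month 9 of year 1994 → September 1994.
Day 7 is valid in September, giving September 7, 1994.
Now subtract 107 days from September 7, 1994.
Going back 7 days from September 7, 1994 reaches the end of the previous month; 107 − 7 = 100 left.
August 1994 has 31 days: 100 − 31 = 69 left.
July 1994 has 31 days: 69 − 31 = 38 left.
June 1994 has 30 days: 38 − 30 = 8 left.
May 1994 has 31 days; 31 − 8 = 23 → May 23, 1994.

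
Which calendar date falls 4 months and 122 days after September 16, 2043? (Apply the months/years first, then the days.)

Adding 4 months and 122 days from September 16, 2043: first the month/year part, then the days.
month 9 + 4 = 13, which is month 1 of year 2044 → January 2044.
Day 16 is valid in January, giving January 16, 2044.
Now add 122 days from January 16, 2044.
January has 31 days, so 31 − 16 = 15 days remain after January 16, 2044; 122 − 15 = 107 left.
February 2044 has 29 days (2044 is a leap year): 107 − 29 = 78 left.
March 2044 has 31 days: 78 − 31 = 47 left.
April 2044 has 30 days: 47 − 30 = 17 left.
17 days into May 2044 → May 17, 2044.

May 17, 2044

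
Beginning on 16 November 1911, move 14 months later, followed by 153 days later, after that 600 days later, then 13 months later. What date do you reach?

March 8, 1916

Adding 14 months from November 16, 1911:
month 11 + 14 = 25, which is month 1 of year 1913 → January 1913.
Day 16 is valid in January, giving January 16, 1913.
Adding 153 days from January 16, 1913:
January has 31 days, so 31 − 16 = 15 days remain after January 16, 1913; 153 − 15 = 138 left.
February 1913 has 28 days (1913 is not a leap year): 138 − 28 = 110 left.
March 1913 has 31 days: 110 − 31 = 79 left.
April 1913 has 30 days: 79 − 30 = 49 left.
May 1913 has 31 days: 49 − 31 = 18 left.
18 days into June 1913 → June 18, 1913.
Counting forward 600 days from June 18, 1913:
June has 30 days, so 30 − 18 = 12 days remain after June 18, 1913; 600 − 12 = 588 left.
July 1913 has 31 days: 588 − 31 = 557 left.
August 1913 has 31 days: 557 − 31 = 526 left.
September 1913 has 30 days: 526 − 30 = 496 left.
October 1913 has 31 days: 496 − 31 = 465 left.
November 1913 has 30 days: 465 − 30 = 435 left.
December 1913 has 31 days: 435 − 31 = 404 left.
January 1914 has 31 days: 404 − 31 = 373 left.
February 1914 has 28 days (1914 is not a leap year): 373 − 28 = 345 left.
March 1914 has 31 days: 345 − 31 = 314 left.
April 1914 has 30 days: 314 − 30 = 284 left.
May 1914 has 31 days: 284 − 31 = 253 left.
June 1914 has 30 days: 253 − 30 = 223 left.
July 1914 has 31 days: 223 − 31 = 192 left.
August 1914 has 31 days: 192 − 31 = 161 left.
September 1914 has 30 days: 161 − 30 = 131 left.
October 1914 has 31 days: 131 − 31 = 100 left.
November 1914 has 30 days: 100 − 30 = 70 left.
December 1914 has 31 days: 70 − 31 = 39 left.
January 1915 has 31 days: 39 − 31 = 8 left.
8 days into February 1915 → February 8, 1915.
Counting forward 13 months from February 8, 1915:
month 2 + 13 = 15, which is month 3 of year 1916 → March 1916.
Day 8 is valid in March, giving March 8, 1916.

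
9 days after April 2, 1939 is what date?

Adding 9 days from April 2, 1939.
April has 30 days; 2 + 9 = 11, still in April.

April 11, 1939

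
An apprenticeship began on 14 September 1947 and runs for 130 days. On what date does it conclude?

January 22, 1948

Counting forward 130 days from September 14, 1947.
September has 30 days, so 30 − 14 = 16 days remain after September 14, 1947; 130 − 16 = 114 left.
October 1947 has 31 days: 114 − 31 = 83 left.
November 1947 has 30 days: 83 − 30 = 53 left.
December 1947 has 31 days: 53 − 31 = 22 left.
22 days into January 1948 → January 22, 1948.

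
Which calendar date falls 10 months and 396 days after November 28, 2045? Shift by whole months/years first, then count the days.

Advancing 10 months and 396 days from November 28, 2045: first the month/year part, then the days.
month 11 + 10 = 21, which is month 9 of year 2046 → September 2046.
Day 28 is valid in September, giving September 28, 2046.
Now add 396 days from September 28, 2046.
September has 30 days, so 30 − 28 = 2 days remain after September 28, 2046; 396 − 2 = 394 left.
October 2046 has 31 days: 394 − 31 = 363 left.
November 2046 has 30 days: 363 − 30 = 333 left.
December 2046 has 31 days: 333 − 31 = 302 left.
January 2047 has 31 days: 302 − 31 = 271 left.
February 2047 has 28 days (2047 is not a leap year): 271 − 28 = 243 left.
March 2047 has 31 days: 243 − 31 = 212 left.
April 2047 has 30 days: 212 − 30 = 182 left.
May 2047 has 31 days: 182 − 31 = 151 left.
June 2047 has 30 days: 151 − 30 = 121 left.
July 2047 has 31 days: 121 − 31 = 90 left.
August 2047 has 31 days: 90 − 31 = 59 left.
September 2047 has 30 days: 59 − 30 = 29 left.
29 days into October 2047 → October 29, 2047.

October 29, 2047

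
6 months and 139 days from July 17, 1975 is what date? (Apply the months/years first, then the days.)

June 4, 1976

Counting forward 6 months and 139 days from July 17, 1975: first the month/year part, then the days.
month 7 + 6 = 13, which is month 1 of year 1976 → January 1976.
Day 17 is valid in January, giving January 17, 1976.
Now add 139 days from January 17, 1976.
January has 31 days, so 31 − 17 = 14 days remain after January 17, 1976; 139 − 14 = 125 left.
February 1976 has 29 days (1976 is a leap year): 125 − 29 = 96 left.
March 1976 has 31 days: 96 − 31 = 65 left.
April 1976 has 30 days: 65 − 30 = 35 left.
May 1976 has 31 days: 35 − 31 = 4 left.
4 days into June 1976 → June 4, 1976.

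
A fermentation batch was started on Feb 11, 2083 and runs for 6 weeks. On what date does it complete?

Counting forward 6 weeks = 42 days from February 11, 2083.
February has 28 days, so 28 − 11 = 17 days remain after February 11, 2083; 42 − 17 = 25 left.
25 days into March 2083 → March 25, 2083.

March 25, 2083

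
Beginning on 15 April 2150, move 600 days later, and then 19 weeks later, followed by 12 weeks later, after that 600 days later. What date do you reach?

March 2, 2154

Counting forward 600 days from April 15, 2150:
April has 30 days, so 30 − 15 = 15 days remain after April 15, 2150; 600 − 15 = 585 left.
May 2150 has 31 days: 585 − 31 = 554 left.
June 2150 has 30 days: 554 − 30 = 524 left.
July 2150 has 31 days: 524 − 31 = 493 left.
August 2150 has 31 days: 493 − 31 = 462 left.
September 2150 has 30 days: 462 − 30 = 432 left.
October 2150 has 31 days: 432 − 31 = 401 left.
November 2150 has 30 days: 401 − 30 = 371 left.
December 2150 has 31 days: 371 − 31 = 340 left.
January 2151 has 31 days: 340 − 31 = 309 left.
February 2151 has 28 days (2151 is not a leap year): 309 − 28 = 281 left.
March 2151 has 31 days: 281 − 31 = 250 left.
April 2151 has 30 days: 250 − 30 = 220 left.
May 2151 has 31 days: 220 − 31 = 189 left.
June 2151 has 30 days: 189 − 30 = 159 left.
July 2151 has 31 days: 159 − 31 = 128 left.
August 2151 has 31 days: 128 − 31 = 97 left.
September 2151 has 30 days: 97 − 30 = 67 left.
October 2151 has 31 days: 67 − 31 = 36 left.
November 2151 has 30 days: 36 − 30 = 6 left.
6 days into December 2151 → December 6, 2151.
Advancing 19 weeks (= 133 days) from December 6, 2151:
December has 31 days, so 31 − 6 = 25 days remain after December 6, 2151; 133 − 25 = 108 left.
January 2152 has 31 days: 108 − 31 = 77 left.
February 2152 has 29 days (2152 is a leap year): 77 − 29 = 48 left.
March 2152 has 31 days: 48 − 31 = 17 left.
17 days into April 2152 → April 17, 2152.
Adding 12 weeks (= 84 days) from April 17, 2152:
April has 30 days, so 30 − 17 = 13 days remain after April 17, 2152; 84 − 13 = 71 left.
May 2152 has 31 days: 71 − 31 = 40 left.
June 2152 has 30 days: 40 − 30 = 10 left.
10 days into July 2152 → July 10, 2152.
Advancing 600 days from July 10, 2152:
July has 31 days, so 31 − 10 = 21 days remain after July 10, 2152; 600 − 21 = 579 left.
August 2152 has 31 days: 579 − 31 = 548 left.
September 2152 has 30 days: 548 − 30 = 518 left.
October 2152 has 31 days: 518 − 31 = 487 left.
November 2152 has 30 days: 487 − 30 = 457 left.
December 2152 has 31 days: 457 − 31 = 426 left.
January 2153 has 31 days: 426 − 31 = 395 left.
February 2153 has 28 days (2153 is not a leap year): 395 − 28 = 367 left.
March 2153 has 31 days: 367 − 31 = 336 left.
April 2153 has 30 days: 336 − 30 = 306 left.
May 2153 has 31 days: 306 − 31 = 275 left.
June 2153 has 30 days: 275 − 30 = 245 left.
July 2153 has 31 days: 245 − 31 = 214 left.
August 2153 has 31 days: 214 − 31 = 183 left.
September 2153 has 30 days: 183 − 30 = 153 left.
October 2153 has 31 days: 153 − 31 = 122 left.
November 2153 has 30 days: 122 − 30 = 92 left.
December 2153 has 31 days: 92 − 31 = 61 left.
January 2154 has 31 days: 61 − 31 = 30 left.
February 2154 has 28 days (2154 is not a leap year): 30 − 28 = 2 left.
2 days into March 2154 → March 2, 2154.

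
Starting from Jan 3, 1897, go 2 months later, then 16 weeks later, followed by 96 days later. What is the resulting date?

Counting forward 2 months from January 3, 1897:
month 1 + 2 = 3 → March 1897.
Day 3 is valid in March, giving March 3, 1897.
Counting forward 16 weeks (= 112 days) from March 3, 1897:
March has 31 days, so 31 − 3 = 28 days remain after March 3, 1897; 112 − 28 = 84 left.
April 1897 has 30 days: 84 − 30 = 54 left.
May 1897 has 31 days: 54 − 31 = 23 left.
23 days into June 1897 → June 23, 1897.
Advancing 96 days from June 23, 1897:
June has 30 days, so 30 − 23 = 7 days remain after June 23, 1897; 96 − 7 = 89 left.
July 1897 has 31 days: 89 − 31 = 58 left.
August 1897 has 31 days: 58 − 31 = 27 left.
27 days into September 1897 → September 27, 1897.

September 27, 1897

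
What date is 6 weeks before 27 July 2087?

Subtracting 6 weeks = 42 days from July 27, 2087.
Going back 27 days from July 27, 2087 reaches the end of the previous month; 42 − 27 = 15 left.
June 2087 has 30 days; 30 − 15 = 15 → June 15, 2087.

June 15, 2087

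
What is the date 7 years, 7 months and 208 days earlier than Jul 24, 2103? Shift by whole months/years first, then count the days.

May 30, 2095

Going back 7 years, 7 months and 208 days from July 24, 2103: first the month/year part, then the days.
-7 years → 2096; month 7 − 7 = 0, which is month 12 of year 2095 → December 2095.
Day 24 is valid in December, giving December 24, 2095.
Now subtract 208 days from December 24, 2095.
Going back 24 days from December 24, 2095 reaches the end of the previous month; 208 − 24 = 184 left.
November 2095 has 30 days: 184 − 30 = 154 left.
October 2095 has 31 days: 154 − 31 = 123 left.
September 2095 has 30 days: 123 − 30 = 93 left.
August 2095 has 31 days: 93 − 31 = 62 left.
July 2095 has 31 days: 62 − 31 = 31 left.
June 2095 has 30 days: 31 − 30 = 1 left.
May 2095 has 31 days; 31 − 1 = 30 → May 30, 2095.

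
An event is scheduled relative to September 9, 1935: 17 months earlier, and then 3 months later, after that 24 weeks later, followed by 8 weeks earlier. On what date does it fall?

October 29, 1934

Going back 17 months from September 9, 1935:
month 9 − 17 = -8, which is month 4 of year 1934 → April 1934.
Day 9 is valid in April, giving April 9, 1934.
Counting forward 3 months from April 9, 1934:
month 4 + 3 = 7 → July 1934.
Day 9 is valid in July, giving July 9, 1934.
Counting forward 24 weeks (= 168 days) from July 9, 1934:
July has 31 days, so 31 − 9 = 22 days remain after July 9, 1934; 168 − 22 = 146 left.
August 1934 has 31 days: 146 − 31 = 115 left.
September 1934 has 30 days: 115 − 30 = 85 left.
October 1934 has 31 days: 85 − 31 = 54 left.
November 1934 has 30 days: 54 − 30 = 24 left.
24 days into December 1934 → December 24, 1934.
Subtracting 8 weeks (= 56 days) from December 24, 1934:
Going back 24 days from December 24, 1934 reaches the end of the previous month; 56 − 24 = 32 left.
November 1934 has 30 days: 32 − 30 = 2 left.
October 1934 has 31 days; 31 − 2 = 29 → October 29, 1934.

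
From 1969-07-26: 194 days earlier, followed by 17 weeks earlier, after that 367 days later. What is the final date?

September 18, 1969

Counting back 194 days from July 26, 1969:
Going back 26 days from July 26, 1969 reaches the end of the previous month; 194 − 26 = 168 left.
June 1969 has 30 days: 168 − 30 = 138 left.
May 1969 has 31 days: 138 − 31 = 107 left.
April 1969 has 30 days: 107 − 30 = 77 left.
March 1969 has 31 days: 77 − 31 = 46 left.
February 1969 has 28 days (1969 is not a leap year): 46 − 28 = 18 left.
January 1969 has 31 days; 31 − 18 = 13 → January 13, 1969.
Going back 17 weeks (= 119 days) from January 13, 1969:
Going back 13 days from January 13, 1969 reaches the end of the previous month; 119 − 13 = 106 left.
December 1968 has 31 days: 106 − 31 = 75 left.
November 1968 has 30 days: 75 − 30 = 45 left.
October 1968 has 31 days: 45 − 31 = 14 left.
September 1968 has 30 days; 30 − 14 = 16 → September 16, 1968.
Counting forward 367 days from September 16, 1968:
September has 30 days, so 30 − 16 = 14 days remain after September 16, 1968; 367 − 14 = 353 left.
October 1968 has 31 days: 353 − 31 = 322 left.
November 1968 has 30 days: 322 − 30 = 292 left.
December 1968 has 31 days: 292 − 31 = 261 left.
January 1969 has 31 days: 261 − 31 = 230 left.
February 1969 has 28 days (1969 is not a leap year): 230 − 28 = 202 left.
March 1969 has 31 days: 202 − 31 = 171 left.
April 1969 has 30 days: 171 − 30 = 141 left.
May 1969 has 31 days: 141 − 31 = 110 left.
June 1969 has 30 days: 110 − 30 = 80 left.
July 1969 has 31 days: 80 − 31 = 49 left.
August 1969 has 31 days: 49 − 31 = 18 left.
18 days into September 1969 → September 18, 1969.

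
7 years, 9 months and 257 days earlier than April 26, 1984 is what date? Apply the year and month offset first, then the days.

November 12, 1975

Going back 7 years, 9 months and 257 days from April 26, 1984: first the month/year part, then the days.
-7 years → 1977; month 4 − 9 = -5, which is month 7 of year 1976 → July 1976.
Day 26 is valid in July, giving July 26, 1976.
Now subtract 257 days from July 26, 1976.
Going back 26 days from July 26, 1976 reaches the end of the previous month; 257 − 26 = 231 left.
June 1976 has 30 days: 231 − 30 = 201 left.
May 1976 has 31 days: 201 − 31 = 170 left.
April 1976 has 30 days: 170 − 30 = 140 left.
March 1976 has 31 days: 140 − 31 = 109 left.
February 1976 has 29 days (1976 is a leap year): 109 − 29 = 80 left.
January 1976 has 31 days: 80 − 31 = 49 left.
December 1975 has 31 days: 49 − 31 = 18 left.
November 1975 has 30 days; 30 − 18 = 12 → November 12, 1975.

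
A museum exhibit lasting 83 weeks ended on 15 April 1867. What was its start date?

September 11, 1865

Going back 83 weeks = 581 days from April 15, 1867.
Going back 15 days from April 15, 1867 reaches the end of the previous month; 581 − 15 = 566 left.
March 1867 has 31 days: 566 − 31 = 535 left.
February 1867 has 28 days (1867 is not a leap year): 535 − 28 = 507 left.
January 1867 has 31 days: 507 − 31 = 476 left.
December 1866 has 31 days: 476 − 31 = 445 left.
November 1866 has 30 days: 445 − 30 = 415 left.
October 1866 has 31 days: 415 − 31 = 384 left.
September 1866 has 30 days: 384 − 30 = 354 left.
August 1866 has 31 days: 354 − 31 = 323 left.
July 1866 has 31 days: 323 − 31 = 292 left.
June 1866 has 30 days: 292 − 30 = 262 left.
May 1866 has 31 days: 262 − 31 = 231 left.
April 1866 has 30 days: 231 − 30 = 201 left.
March 1866 has 31 days: 201 − 31 = 170 left.
February 1866 has 28 days (1866 is not a leap year): 170 − 28 = 142 left.
January 1866 has 31 days: 142 − 31 = 111 left.
December 1865 has 31 days: 111 − 31 = 80 left.
November 1865 has 30 days: 80 − 30 = 50 left.
October 1865 has 31 days: 50 − 31 = 19 left.
September 1865 has 30 days; 30 − 19 = 11 → September 11, 1865.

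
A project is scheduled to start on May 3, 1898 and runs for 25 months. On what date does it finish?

June 3, 1900

Advancing 25 months from May 3, 1898.
month 5 + 25 = 30, which is month 6 of year 1900 → June 1900.
Day 3 is valid in June, giving June 3, 1900.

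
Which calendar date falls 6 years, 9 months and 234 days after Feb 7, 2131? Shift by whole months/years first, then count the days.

Advancing 6 years, 9 months and 234 days from February 7, 2131: first the month/year part, then the days.
+6 years → 2137; month 2 + 9 = 11 → November 2137.
Day 7 is valid in November, giving November 7, 2137.
Now add 234 days from November 7, 2137.
November has 30 days, so 30 − 7 = 23 days remain after November 7, 2137; 234 − 23 = 211 left.
December 2137 has 31 days: 211 − 31 = 180 left.
January 2138 has 31 days: 180 − 31 = 149 left.
February 2138 has 28 days (2138 is not a leap year): 149 − 28 = 121 left.
March 2138 has 31 days: 121 − 31 = 90 left.
April 2138 has 30 days: 90 − 30 = 60 left.
May 2138 has 31 days: 60 − 31 = 29 left.
29 days into June 2138 → June 29, 2138.

June 29, 2138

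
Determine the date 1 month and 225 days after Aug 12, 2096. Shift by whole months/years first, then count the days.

Adding 1 month and 225 days from August 12, 2096: first the month/year part, then the days.
month 8 + 1 = 9 → September 2096.
Day 12 is valid in September, giving September 12, 2096.
Now add 225 days from September 12, 2096.
September has 30 days, so 30 − 12 = 18 days remain after September 12, 2096; 225 − 18 = 207 left.
October 2096 has 31 days: 207 − 31 = 176 left.
November 2096 has 30 days: 176 − 30 = 146 left.
December 2096 has 31 days: 146 − 31 = 115 left.
January 2097 has 31 days: 115 − 31 = 84 left.
February 2097 has 28 days (2097 is not a leap year): 84 − 28 = 56 left.
March 2097 has 31 days: 56 − 31 = 25 left.
25 days into April 2097 → April 25, 2097.

April 25, 2097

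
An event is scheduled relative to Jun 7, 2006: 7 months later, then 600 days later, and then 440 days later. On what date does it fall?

November 12, 2009

Adding 7 months from June 7, 2006:
month 6 + 7 = 13, which is month 1 of year 2007 → January 2007.
Day 7 is valid in January, giving January 7, 2007.
Advancing 600 days from January 7, 2007:
January has 31 days, so 31 − 7 = 24 days remain after January 7, 2007; 600 − 24 = 576 left.
February 2007 has 28 days (2007 is not a leap year): 576 − 28 = 548 left.
March 2007 has 31 days: 548 − 31 = 517 left.
April 2007 has 30 days: 517 − 30 = 487 left.
May 2007 has 31 days: 487 − 31 = 456 left.
June 2007 has 30 days: 456 − 30 = 426 left.
July 2007 has 31 days: 426 − 31 = 395 left.
August 2007 has 31 days: 395 − 31 = 364 left.
September 2007 has 30 days: 364 − 30 = 334 left.
October 2007 has 31 days: 334 − 31 = 303 left.
November 2007 has 30 days: 303 − 30 = 273 left.
December 2007 has 31 days: 273 − 31 = 242 left.
January 2008 has 31 days: 242 − 31 = 211 left.
February 2008 has 29 days (2008 is a leap year): 211 − 29 = 182 left.
March 2008 has 31 days: 182 − 31 = 151 left.
April 2008 has 30 days: 151 − 30 = 121 left.
May 2008 has 31 days: 121 − 31 = 90 left.
June 2008 has 30 days: 90 − 30 = 60 left.
July 2008 has 31 days: 60 − 31 = 29 left.
29 days into August 2008 → August 29, 2008.
Counting forward 440 days from August 29, 2008:
August has 31 days, so 31 − 29 = 2 days remain after August 29, 2008; 440 − 2 = 438 left.
September 2008 has 30 days: 438 − 30 = 408 left.
October 2008 has 31 days: 408 − 31 = 377 left.
November 2008 has 30 days: 377 − 30 = 347 left.
December 2008 has 31 days: 347 − 31 = 316 left.
January 2009 has 31 days: 316 − 31 = 285 left.
February 2009 has 28 days (2009 is not a leap year): 285 − 28 = 257 left.
March 2009 has 31 days: 257 − 31 = 226 left.
April 2009 has 30 days: 226 − 30 = 196 left.
May 2009 has 31 days: 196 − 31 = 165 left.
June 2009 has 30 days: 165 − 30 = 135 left.
July 2009 has 31 days: 135 − 31 = 104 left.
August 2009 has 31 days: 104 − 31 = 73 left.
September 2009 has 30 days: 73 − 30 = 43 left.
October 2009 has 31 days: 43 − 31 = 12 left.
12 days into November 2009 → November 12, 2009.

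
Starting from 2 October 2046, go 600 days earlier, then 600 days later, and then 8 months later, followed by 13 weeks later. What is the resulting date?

Subtracting 600 days from October 2, 2046:
Going back 2 days from October 2, 2046 reaches the end of the previous month; 600 − 2 = 598 left.
September 2046 has 30 days: 598 − 30 = 568 left.
August 2046 has 31 days: 568 − 31 = 537 left.
July 2046 has 31 days: 537 − 31 = 506 left.
June 2046 has 30 days: 506 − 30 = 476 left.
May 2046 has 31 days: 476 − 31 = 445 left.
April 2046 has 30 days: 445 − 30 = 415 left.
March 2046 has 31 days: 415 − 31 = 384 left.
February 2046 has 28 days (2046 is not a leap year): 384 − 28 = 356 left.
January 2046 has 31 days: 356 − 31 = 325 left.
December 2045 has 31 days: 325 − 31 = 294 left.
November 2045 has 30 days: 294 − 30 = 264 left.
October 2045 has 31 days: 264 − 31 = 233 left.
September 2045 has 30 days: 233 − 30 = 203 left.
August 2045 has 31 days: 203 − 31 = 172 left.
July 2045 has 31 days: 172 − 31 = 141 left.
June 2045 has 30 days: 141 − 30 = 111 left.
May 2045 has 31 days: 111 − 31 = 80 left.
April 2045 has 30 days: 80 − 30 = 50 left.
March 2045 has 31 days: 50 − 31 = 19 left.
February 2045 has 28 days; 28 − 19 = 9 → February 9, 2045.
Counting forward 600 days from February 9, 2045:
February has 28 days, so 28 − 9 = 19 days remain after February 9, 2045; 600 − 19 = 581 left.
March 2045 has 31 days: 581 − 31 = 550 left.
April 2045 has 30 days: 550 − 30 = 520 left.
May 2045 has 31 days: 520 − 31 = 489 left.
June 2045 has 30 days: 489 − 30 = 459 left.
July 2045 has 31 days: 459 − 31 = 428 left.
August 2045 has 31 days: 428 − 31 = 397 left.
September 2045 has 30 days: 397 − 30 = 367 left.
October 2045 has 31 days: 367 − 31 = 336 left.
November 2045 has 30 days: 336 − 30 = 306 left.
December 2045 has 31 days: 306 − 31 = 275 left.
January 2046 has 31 days: 275 − 31 = 244 left.
February 2046 has 28 days (2046 is not a leap year): 244 − 28 = 216 left.
March 2046 has 31 days: 216 − 31 = 185 left.
April 2046 has 30 days: 185 − 30 = 155 left.
May 2046 has 31 days: 155 − 31 = 124 left.
June 2046 has 30 days: 124 − 30 = 94 left.
July 2046 has 31 days: 94 − 31 = 63 left.
August 2046 has 31 days: 63 − 31 = 32 left.
September 2046 has 30 days: 32 − 30 = 2 left.
2 days into October 2046 → October 2, 2046.
Advancing 8 months from October 2, 2046:
month 10 + 8 = 18, which is month 6 of year 2047 → June 2047.
Day 2 is valid in June, giving June 2, 2047.
Advancing 13 weeks (= 91 days) from June 2, 2047:
June has 30 days, so 30 − 2 = 28 days remain after June 2, 2047; 91 − 28 = 63 left.
July 2047 has 31 days: 63 − 31 = 32 left.
August 2047 has 31 days: 32 − 31 = 1 left.
1 day into September 2047 → September 1, 2047.

September 1, 2047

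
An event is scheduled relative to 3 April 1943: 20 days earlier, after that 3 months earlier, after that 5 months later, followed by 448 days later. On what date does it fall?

August 4, 1944

Subtracting 20 days from April 3, 1943:
Going back 3 days from April 3, 1943 reaches the end of the previous month; 20 − 3 = 17 left.
March 1943 has 31 days; 31 − 17 = 14 → March 14, 1943.
Counting back 3 months from March 14, 1943:
month 3 − 3 = 0, which is month 12 of year 1942 → December 1942.
Day 14 is valid in December, giving December 14, 1942.
Adding 5 months from December 14, 1942:
month 12 + 5 = 17, which is month 5 of year 1943 → May 1943.
Day 14 is valid in May, giving May 14, 1943.
Advancing 448 days from May 14, 1943:
May has 31 days, so 31 − 14 = 17 days remain after May 14, 1943; 448 − 17 = 431 left.
June 1943 has 30 days: 431 − 30 = 401 left.
July 1943 has 31 days: 401 − 31 = 370 left.
August 1943 has 31 days: 370 − 31 = 339 left.
September 1943 has 30 days: 339 − 30 = 309 left.
October 1943 has 31 days: 309 − 31 = 278 left.
November 1943 has 30 days: 278 − 30 = 248 left.
December 1943 has 31 days: 248 − 31 = 217 left.
January 1944 has 31 days: 217 − 31 = 186 left.
February 1944 has 29 days (1944 is a leap year): 186 − 29 = 157 left.
March 1944 has 31 days: 157 − 31 = 126 left.
April 1944 has 30 days: 126 − 30 = 96 left.
May 1944 has 31 days: 96 − 31 = 65 left.
June 1944 has 30 days: 65 − 30 = 35 left.
July 1944 has 31 days: 35 − 31 = 4 left.
4 days into August 1944 → August 4, 1944.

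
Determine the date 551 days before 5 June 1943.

Subtracting 551 days from June 5, 1943.
Going back 5 days from June 5, 1943 reaches the end of the previous month; 551 − 5 = 546 left.
May 1943 has 31 days: 546 − 31 = 515 left.
April 1943 has 30 days: 515 − 30 = 485 left.
March 1943 has 31 days: 485 − 31 = 454 left.
February 1943 has 28 days (1943 is not a leap year): 454 − 28 = 426 left.
January 1943 has 31 days: 426 − 31 = 395 left.
December 1942 has 31 days: 395 − 31 = 364 left.
November 1942 has 30 days: 364 − 30 = 334 left.
October 1942 has 31 days: 334 − 31 = 303 left.
September 1942 has 30 days: 303 − 30 = 273 left.
August 1942 has 31 days: 273 − 31 = 242 left.
July 1942 has 31 days: 242 − 31 = 211 left.
June 1942 has 30 days: 211 − 30 = 181 left.
May 1942 has 31 days: 181 − 31 = 150 left.
April 1942 has 30 days: 150 − 30 = 120 left.
March 1942 has 31 days: 120 − 31 = 89 left.
February 1942 has 28 days (1942 is not a leap year): 89 − 28 = 61 left.
January 1942 has 31 days: 61 − 31 = 30 left.
December 1941 has 31 days; 31 − 30 = 1 → December 1, 1941.

December 1, 1941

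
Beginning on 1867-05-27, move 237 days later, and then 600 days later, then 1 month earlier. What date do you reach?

August 10, 1869

Advancing 237 days from May 27, 1867:
May has 31 days, so 31 − 27 = 4 days remain after May 27, 1867; 237 − 4 = 233 left.
June 1867 has 30 days: 233 − 30 = 203 left.
July 1867 has 31 days: 203 − 31 = 172 left.
August 1867 has 31 days: 172 − 31 = 141 left.
September 1867 has 30 days: 141 − 30 = 111 left.
October 1867 has 31 days: 111 − 31 = 80 left.
November 1867 has 30 days: 80 − 30 = 50 left.
December 1867 has 31 days: 50 − 31 = 19 left.
19 days into January 1868 → January 19, 1868.
Counting forward 600 days from January 19, 1868:
January has 31 days, so 31 − 19 = 12 days remain after January 19, 1868; 600 − 12 = 588 left.
February 1868 has 29 days (1868 is a leap year): 588 − 29 = 559 left.
March 1868 has 31 days: 559 − 31 = 528 left.
April 1868 has 30 days: 528 − 30 = 498 left.
May 1868 has 31 days: 498 − 31 = 467 left.
June 1868 has 30 days: 467 − 30 = 437 left.
July 1868 has 31 days: 437 − 31 = 406 left.
August 1868 has 31 days: 406 − 31 = 375 left.
September 1868 has 30 days: 375 − 30 = 345 left.
October 1868 has 31 days: 345 − 31 = 314 left.
November 1868 has 30 days: 314 − 30 = 284 left.
December 1868 has 31 days: 284 − 31 = 253 left.
January 1869 has 31 days: 253 − 31 = 222 left.
February 1869 has 28 days (1869 is not a leap year): 222 − 28 = 194 left.
March 1869 has 31 days: 194 − 31 = 163 left.
April 1869 has 30 days: 163 − 30 = 133 left.
May 1869 has 31 days: 133 − 31 = 102 left.
June 1869 has 30 days: 102 − 30 = 72 left.
July 1869 has 31 days: 72 − 31 = 41 left.
August 1869 has 31 days: 41 − 31 = 10 left.
10 days into September 1869 → September 10, 1869.
Going back 1 month from September 10, 1869:
month 9 − 1 = 8 → August 1869.
Day 10 is valid in August, giving August 10, 1869.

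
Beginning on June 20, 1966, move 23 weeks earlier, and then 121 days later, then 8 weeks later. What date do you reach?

July 6, 1966

Subtracting 23 weeks (= 161 days) from June 20, 1966:
Going back 20 days from June 20, 1966 reaches the end of the previous month; 161 − 20 = 141 left.
May 1966 has 31 days: 141 − 31 = 110 left.
April 1966 has 30 days: 110 − 30 = 80 left.
March 1966 has 31 days: 80 − 31 = 49 left.
February 1966 has 28 days (1966 is not a leap year): 49 − 28 = 21 left.
January 1966 has 31 days; 31 − 21 = 10 → January 10, 1966.
Adding 121 days from January 10, 1966:
January has 31 days, so 31 − 10 = 21 days remain after January 10, 1966; 121 − 21 = 100 left.
February 1966 has 28 days (1966 is not a leap year): 100 − 28 = 72 left.
March 1966 has 31 days: 72 − 31 = 41 left.
April 1966 has 30 days: 41 − 30 = 11 left.
11 days into May 1966 → May 11, 1966.
Advancing 8 weeks (= 56 days) from May 11, 1966:
May has 31 days, so 31 − 11 = 20 days remain after May 11, 1966; 56 − 20 = 36 left.
June 1966 has 30 days: 36 − 30 = 6 left.
6 days into July 1966 → July 6, 1966.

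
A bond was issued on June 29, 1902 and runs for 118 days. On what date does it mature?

October 25, 1902

Advancing 118 days from June 29, 1902.
June has 30 days, so 30 − 29 = 1 day remains after June 29, 1902; 118 − 1 = 117 left.
July 1902 has 31 days: 117 − 31 = 86 left.
August 1902 has 31 days: 86 − 31 = 55 left.
September 1902 has 30 days: 55 − 30 = 25 left.
25 days into October 1902 → October 25, 1902.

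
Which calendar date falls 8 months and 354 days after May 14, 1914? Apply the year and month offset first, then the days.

January 3, 1916

Advancing 8 months and 354 days from May 14, 1914: first the month/year part, then the days.
month 5 + 8 = 13, which is month 1 of year 1915 → January 1915.
Day 14 is valid in January, giving January 14, 1915.
Now add 354 days from January 14, 1915.
January has 31 days, so 31 − 14 = 17 days remain after January 14, 1915; 354 − 17 = 337 left.
February 1915 has 28 days (1915 is not a leap year): 337 − 28 = 309 left.
March 1915 has 31 days: 309 − 31 = 278 left.
April 1915 has 30 days: 278 − 30 = 248 left.
May 1915 has 31 days: 248 − 31 = 217 left.
June 1915 has 30 days: 217 − 30 = 187 left.
July 1915 has 31 days: 187 − 31 = 156 left.
August 1915 has 31 days: 156 − 31 = 125 left.
September 1915 has 30 days: 125 − 30 = 95 left.
October 1915 has 31 days: 95 − 31 = 64 left.
November 1915 has 30 days: 64 − 30 = 34 left.
December 1915 has 31 days: 34 − 31 = 3 left.
3 days into January 1916 → January 3, 1916.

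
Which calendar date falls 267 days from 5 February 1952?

October 29, 1952

Counting forward 267 days from February 5, 1952.
February has 29 days, so 29 − 5 = 24 days remain after February 5, 1952; 267 − 24 = 243 left.
March 1952 has 31 days: 243 − 31 = 212 left.
April 1952 has 30 days: 212 − 30 = 182 left.
May 1952 has 31 days: 182 − 31 = 151 left.
June 1952 has 30 days: 151 − 30 = 121 left.
July 1952 has 31 days: 121 − 31 = 90 left.
August 1952 has 31 days: 90 − 31 = 59 left.
September 1952 has 30 days: 59 − 30 = 29 left.
29 days into October 1952 → October 29, 1952.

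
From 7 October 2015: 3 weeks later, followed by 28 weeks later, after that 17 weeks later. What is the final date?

Counting forward 3 weeks (= 21 days) from October 7, 2015:
October has 31 days; 7 + 21 = 28, still in October.
Advancing 28 weeks (= 196 days) from October 28, 2015:
October has 31 days, so 31 − 28 = 3 days remain after October 28, 2015; 196 − 3 = 193 left.
November 2015 has 30 days: 193 − 30 = 163 left.
December 2015 has 31 days: 163 − 31 = 132 left.
January 2016 has 31 days: 132 − 31 = 101 left.
February 2016 has 29 days (2016 is a leap year): 101 − 29 = 72 left.
March 2016 has 31 days: 72 − 31 = 41 left.
April 2016 has 30 days: 41 − 30 = 11 left.
11 days into May 2016 → May 11, 2016.
Adding 17 weeks (= 119 days) from May 11, 2016:
May has 31 days, so 31 − 11 = 20 days remain after May 11, 2016; 119 − 20 = 99 left.
June 2016 has 30 days: 99 − 30 = 69 left.
July 2016 has 31 days: 69 − 31 = 38 left.
August 2016 has 31 days: 38 − 31 = 7 left.
7 days into September 2016 → September 7, 2016.

September 7, 2016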